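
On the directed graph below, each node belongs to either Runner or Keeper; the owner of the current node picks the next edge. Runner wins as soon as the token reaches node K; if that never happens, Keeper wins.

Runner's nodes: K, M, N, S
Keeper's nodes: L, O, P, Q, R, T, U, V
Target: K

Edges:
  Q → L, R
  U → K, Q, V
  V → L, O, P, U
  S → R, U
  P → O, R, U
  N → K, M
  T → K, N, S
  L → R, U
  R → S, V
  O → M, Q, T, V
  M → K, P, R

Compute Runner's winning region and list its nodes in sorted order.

K, M, N

A0 = {K}
A1: add {M, N} — M (Runner) has M→K; N (Runner) has N→K.
A2 = A1; e.g. L (Keeper) can still go to R. Fixed point.
Runner's winning region = {K, M, N}.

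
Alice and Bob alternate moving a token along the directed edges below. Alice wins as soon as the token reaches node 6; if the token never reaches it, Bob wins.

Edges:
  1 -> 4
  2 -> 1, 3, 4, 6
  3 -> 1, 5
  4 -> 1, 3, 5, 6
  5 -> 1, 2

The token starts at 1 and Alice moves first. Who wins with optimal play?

Track states (vertex, player-to-move).
A0 = {(6,Alice), (6,Bob)}
A1: add {(2,Alice), (4,Alice)}.
A2: add {(1,Bob)}.
A3: add {(3,Alice), (5,Alice)}.
A4 = A3; e.g. (1,Alice) stays out. (1,Alice) never enters ⇒ Bob avoids the target.

Bob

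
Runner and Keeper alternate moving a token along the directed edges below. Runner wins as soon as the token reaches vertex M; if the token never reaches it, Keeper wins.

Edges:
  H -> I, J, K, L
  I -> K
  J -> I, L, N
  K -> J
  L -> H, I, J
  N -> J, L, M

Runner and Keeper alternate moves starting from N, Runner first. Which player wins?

Runner

Track states (vertex, player-to-move).
A0 = {(M,Runner), (M,Keeper)}
A1: add {(N,Runner)}.
(N,Runner) ∈ A1 ⇒ Runner forces the target.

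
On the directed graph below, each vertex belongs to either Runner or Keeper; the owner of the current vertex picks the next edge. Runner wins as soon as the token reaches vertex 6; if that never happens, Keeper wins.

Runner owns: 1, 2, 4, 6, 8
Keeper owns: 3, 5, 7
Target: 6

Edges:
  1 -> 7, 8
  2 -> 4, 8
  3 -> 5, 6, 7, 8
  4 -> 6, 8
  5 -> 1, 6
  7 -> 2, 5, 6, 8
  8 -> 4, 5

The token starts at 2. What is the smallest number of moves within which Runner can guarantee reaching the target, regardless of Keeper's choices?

A0 = {6}
A1: add {4} — 4 (Runner) has 4→6.
A2: add {2, 8} — 2 (Runner) has 2→4; 8 (Runner) has 8→4.
2 enters the attractor at level 2, so Runner can force the target in 2 moves from there.

2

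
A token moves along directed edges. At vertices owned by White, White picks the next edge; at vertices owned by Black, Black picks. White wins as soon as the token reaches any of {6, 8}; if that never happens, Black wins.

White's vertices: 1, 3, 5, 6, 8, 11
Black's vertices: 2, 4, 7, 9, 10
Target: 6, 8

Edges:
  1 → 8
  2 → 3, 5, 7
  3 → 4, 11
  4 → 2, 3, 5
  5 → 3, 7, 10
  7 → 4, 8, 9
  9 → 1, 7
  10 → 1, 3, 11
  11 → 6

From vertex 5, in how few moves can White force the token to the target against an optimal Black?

3

A0 = {6, 8}
A1: add {1, 11} — 1 (White) has 1→8; 11 (White) has 11→6.
A2: add {3} — 3 (White) has 3→11.
A3: add {5, 10} — 5 (White) has 5→3; 10 (Black): all of {1, 3, 11} already in.
A4 = A3; e.g. 2 (Black) can still go to 7. Fixed point.
5 enters the attractor at level 3, so White can force the target in 3 moves from there.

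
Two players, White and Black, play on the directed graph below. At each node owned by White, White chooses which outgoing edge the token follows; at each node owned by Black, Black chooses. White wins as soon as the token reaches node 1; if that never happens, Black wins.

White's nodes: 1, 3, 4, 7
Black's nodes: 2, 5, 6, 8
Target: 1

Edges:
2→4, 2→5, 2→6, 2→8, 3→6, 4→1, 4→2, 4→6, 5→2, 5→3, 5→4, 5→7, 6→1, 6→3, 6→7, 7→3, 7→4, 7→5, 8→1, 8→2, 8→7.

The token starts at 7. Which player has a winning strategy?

White

A0 = {1}
A1: add {4} — 4 (White) has 4→1.
A2: add {7} — 7 (White) has 7→4.
A3 = A2; e.g. 2 (Black) can still go to 5. Fixed point.
7 ∈ A2, so White can force the target.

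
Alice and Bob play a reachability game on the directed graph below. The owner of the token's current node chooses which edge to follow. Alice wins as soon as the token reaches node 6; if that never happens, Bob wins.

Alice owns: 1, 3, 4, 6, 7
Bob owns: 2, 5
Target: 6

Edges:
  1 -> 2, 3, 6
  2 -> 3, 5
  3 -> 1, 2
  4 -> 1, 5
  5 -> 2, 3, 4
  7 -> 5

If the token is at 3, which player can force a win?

A0 = {6}
A1: add {1} — 1 (Alice) has 1→6.
A2: add {3, 4} — 3 (Alice) has 3→1; 4 (Alice) has 4→1.
A3 = A2; e.g. 2 (Bob) can still go to 5. Fixed point.
3 ∈ A2, so Alice can force the target.

Alice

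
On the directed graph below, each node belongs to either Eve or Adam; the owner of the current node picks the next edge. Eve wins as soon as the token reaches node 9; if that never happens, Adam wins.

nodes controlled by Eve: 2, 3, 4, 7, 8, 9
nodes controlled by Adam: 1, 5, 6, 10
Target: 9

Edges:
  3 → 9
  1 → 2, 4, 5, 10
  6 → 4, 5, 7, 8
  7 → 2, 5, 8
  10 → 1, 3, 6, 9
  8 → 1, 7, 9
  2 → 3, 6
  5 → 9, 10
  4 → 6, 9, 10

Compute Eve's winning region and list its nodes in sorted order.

A0 = {9}
A1: add {3, 4, 8} — 3 (Eve) has 3→9; 4 (Eve) has 4→9; 8 (Eve) has 8→9.
A2: add {2, 7} — 2 (Eve) has 2→3; 7 (Eve) has 7→8.
A3 = A2; e.g. 1 (Adam) can still go to 5. Fixed point.
Eve's winning region = {2, 3, 4, 7, 8, 9}.

2, 3, 4, 7, 8, 9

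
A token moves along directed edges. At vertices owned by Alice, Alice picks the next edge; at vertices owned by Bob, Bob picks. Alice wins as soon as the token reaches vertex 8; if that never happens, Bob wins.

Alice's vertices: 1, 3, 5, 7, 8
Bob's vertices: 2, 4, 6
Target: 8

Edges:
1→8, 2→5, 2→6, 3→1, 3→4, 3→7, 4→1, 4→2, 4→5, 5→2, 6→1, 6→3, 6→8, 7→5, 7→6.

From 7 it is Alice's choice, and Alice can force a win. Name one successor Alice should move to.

A0 = {8}
A1: add {1} — 1 (Alice) has 1→8.
A2: add {3} — 3 (Alice) has 3→1.
A3: add {6} — 6 (Bob): all of {1, 3, 8} already in.
A4: add {7} — 7 (Alice) has 7→6.
A5 = A4; e.g. 2 (Bob) can still go to 5. Fixed point.
From 7, successor 6 is in the attractor (rank 3); the other successor 5 is not.

6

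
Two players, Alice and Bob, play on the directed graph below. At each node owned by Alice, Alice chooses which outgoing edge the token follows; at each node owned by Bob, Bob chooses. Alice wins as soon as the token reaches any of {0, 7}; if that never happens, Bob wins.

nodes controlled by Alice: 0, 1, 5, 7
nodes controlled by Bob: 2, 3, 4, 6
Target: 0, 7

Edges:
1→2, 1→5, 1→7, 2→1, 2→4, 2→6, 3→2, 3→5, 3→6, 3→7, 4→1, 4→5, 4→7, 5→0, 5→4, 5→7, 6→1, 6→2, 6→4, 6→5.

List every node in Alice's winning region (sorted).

A0 = {0, 7}
A1: add {1, 5} — 1 (Alice) has 1→7; 5 (Alice) has 5→0.
A2: add {4} — 4 (Bob): all of {1, 5, 7} already in.
A3 = A2; e.g. 2 (Bob) can still go to 6. Fixed point.
Alice's winning region = {0, 1, 4, 5, 7}.

0, 1, 4, 5, 7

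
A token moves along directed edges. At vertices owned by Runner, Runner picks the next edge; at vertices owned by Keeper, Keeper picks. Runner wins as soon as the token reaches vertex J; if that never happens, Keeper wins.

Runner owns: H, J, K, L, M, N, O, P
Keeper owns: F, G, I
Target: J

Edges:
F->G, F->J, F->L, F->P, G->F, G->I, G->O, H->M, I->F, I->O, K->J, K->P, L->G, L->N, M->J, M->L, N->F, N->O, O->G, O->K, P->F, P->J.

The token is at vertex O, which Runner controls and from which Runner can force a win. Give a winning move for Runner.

A0 = {J}
A1: add {K, M, P} — K (Runner) has K→J; M (Runner) has M→J; P (Runner) has P→J.
A2: add {H, O} — H (Runner) has H→M; O (Runner) has O→K.
A3: add {N} — N (Runner) has N→O.
A4: add {L} — L (Runner) has L→N.
A5 = A4; e.g. F (Keeper) can still go to G. Fixed point.
From O, successor K is in the attractor (rank 1); the other successor G is not.

K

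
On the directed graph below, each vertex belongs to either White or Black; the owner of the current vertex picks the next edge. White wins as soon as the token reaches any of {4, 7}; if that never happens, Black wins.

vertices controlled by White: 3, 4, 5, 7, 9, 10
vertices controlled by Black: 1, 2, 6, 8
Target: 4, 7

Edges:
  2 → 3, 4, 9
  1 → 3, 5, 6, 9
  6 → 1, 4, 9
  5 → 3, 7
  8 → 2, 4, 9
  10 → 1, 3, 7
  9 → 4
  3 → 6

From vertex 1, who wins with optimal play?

Black

A0 = {4, 7}
A1: add {5, 9, 10} — 5 (White) has 5→7; 9 (White) has 9→4; 10 (White) has 10→7.
A2 = A1; e.g. 1 (Black) can still go to 3. Fixed point.
1 never enters the attractor, so Black can avoid the target forever.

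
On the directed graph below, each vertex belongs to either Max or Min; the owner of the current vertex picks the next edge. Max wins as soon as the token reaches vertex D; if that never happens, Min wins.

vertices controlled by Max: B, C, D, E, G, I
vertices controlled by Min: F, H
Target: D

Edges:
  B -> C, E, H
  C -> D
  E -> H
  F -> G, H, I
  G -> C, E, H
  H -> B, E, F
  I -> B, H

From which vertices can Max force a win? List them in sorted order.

A0 = {D}
A1: add {C} — C (Max) has C→D.
A2: add {B, G} — B (Max) has B→C; G (Max) has G→C.
A3: add {I} — I (Max) has I→B.
A4 = A3; e.g. E (Max) has no edge into A3. Fixed point.
Max's winning region = {B, C, D, G, I}.

B, C, D, G, I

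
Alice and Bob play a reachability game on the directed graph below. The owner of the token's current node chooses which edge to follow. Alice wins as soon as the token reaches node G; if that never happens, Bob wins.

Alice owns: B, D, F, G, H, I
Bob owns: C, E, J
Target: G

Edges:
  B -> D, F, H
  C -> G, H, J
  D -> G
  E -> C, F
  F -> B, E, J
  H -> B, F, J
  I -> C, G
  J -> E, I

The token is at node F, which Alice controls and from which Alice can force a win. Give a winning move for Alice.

B

A0 = {G}
A1: add {D, I} — D (Alice) has D→G; I (Alice) has I→G.
A2: add {B} — B (Alice) has B→D.
A3: add {F, H} — F (Alice) has F→B; H (Alice) has H→B.
A4 = A3; e.g. C (Bob) can still go to J. Fixed point.
From F, successor B is in the attractor (rank 2); the other successors E, J are not.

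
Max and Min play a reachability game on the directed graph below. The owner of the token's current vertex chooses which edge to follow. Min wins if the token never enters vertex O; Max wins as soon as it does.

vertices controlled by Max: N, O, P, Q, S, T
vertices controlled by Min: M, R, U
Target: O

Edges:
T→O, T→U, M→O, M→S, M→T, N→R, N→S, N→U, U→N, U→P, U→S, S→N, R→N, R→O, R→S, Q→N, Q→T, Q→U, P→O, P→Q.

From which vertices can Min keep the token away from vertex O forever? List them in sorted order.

M, N, R, S, U

A0 = {O}
A1: add {P, T} — P (Max) has P→O; T (Max) has T→O.
A2: add {Q} — Q (Max) has Q→T.
A3 = A2; e.g. M (Min) can still go to S. Fixed point.
Max's attractor = {O, P, Q, T}; Min avoids the target exactly from the complement.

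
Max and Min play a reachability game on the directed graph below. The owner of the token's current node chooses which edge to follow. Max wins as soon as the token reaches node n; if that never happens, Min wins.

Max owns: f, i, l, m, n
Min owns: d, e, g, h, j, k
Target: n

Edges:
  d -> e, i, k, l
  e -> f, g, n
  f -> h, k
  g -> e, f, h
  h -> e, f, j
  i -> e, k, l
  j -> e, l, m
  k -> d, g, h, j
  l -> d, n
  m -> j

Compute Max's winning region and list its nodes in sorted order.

i, l, n

A0 = {n}
A1: add {l} — l (Max) has l→n.
A2: add {i} — i (Max) has i→l.
A3 = A2; e.g. d (Min) can still go to e. Fixed point.
Max's winning region = {i, l, n}.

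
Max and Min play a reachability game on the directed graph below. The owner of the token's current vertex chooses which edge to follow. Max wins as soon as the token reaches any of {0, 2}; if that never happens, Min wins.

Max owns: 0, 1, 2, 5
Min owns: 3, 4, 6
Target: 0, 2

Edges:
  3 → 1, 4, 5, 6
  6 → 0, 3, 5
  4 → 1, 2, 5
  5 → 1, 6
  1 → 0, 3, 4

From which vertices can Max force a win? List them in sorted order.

0, 1, 2, 4, 5

A0 = {0, 2}
A1: add {1} — 1 (Max) has 1→0.
A2: add {5} — 5 (Max) has 5→1.
A3: add {4} — 4 (Min): all of {1, 2, 5} already in.
A4 = A3; e.g. 3 (Min) can still go to 6. Fixed point.
Max's winning region = {0, 1, 2, 4, 5}.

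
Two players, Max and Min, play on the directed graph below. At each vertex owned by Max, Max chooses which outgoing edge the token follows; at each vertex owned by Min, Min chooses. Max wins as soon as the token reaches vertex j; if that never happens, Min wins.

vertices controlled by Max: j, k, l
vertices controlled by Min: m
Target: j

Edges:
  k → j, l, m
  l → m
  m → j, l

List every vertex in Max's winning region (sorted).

j, k

A0 = {j}
A1: add {k} — k (Max) has k→j.
A2 = A1; e.g. l (Max) has no edge into A1. Fixed point.
Max's winning region = {j, k}.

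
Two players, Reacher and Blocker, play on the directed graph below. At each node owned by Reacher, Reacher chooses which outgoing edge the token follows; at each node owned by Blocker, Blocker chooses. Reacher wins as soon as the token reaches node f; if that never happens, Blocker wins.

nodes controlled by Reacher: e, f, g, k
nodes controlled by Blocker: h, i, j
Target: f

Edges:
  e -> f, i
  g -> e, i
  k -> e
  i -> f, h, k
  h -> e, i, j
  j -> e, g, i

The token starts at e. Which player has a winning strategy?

Reacher

A0 = {f}
A1: add {e} — e (Reacher) has e→f.
e ∈ A1, so Reacher can force the target.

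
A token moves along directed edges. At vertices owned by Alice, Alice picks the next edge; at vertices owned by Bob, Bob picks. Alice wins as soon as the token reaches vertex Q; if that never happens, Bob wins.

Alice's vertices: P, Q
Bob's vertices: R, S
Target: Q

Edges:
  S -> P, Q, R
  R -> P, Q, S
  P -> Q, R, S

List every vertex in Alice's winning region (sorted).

A0 = {Q}
A1: add {P} — P (Alice) has P→Q.
A2 = A1; e.g. R (Bob) can still go to S. Fixed point.
Alice's winning region = {P, Q}.

P, Q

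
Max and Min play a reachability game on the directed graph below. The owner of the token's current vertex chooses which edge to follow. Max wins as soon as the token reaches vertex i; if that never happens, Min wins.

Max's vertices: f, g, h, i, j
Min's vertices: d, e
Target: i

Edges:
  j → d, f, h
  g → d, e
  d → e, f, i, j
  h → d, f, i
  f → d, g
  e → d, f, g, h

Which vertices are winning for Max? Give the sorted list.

A0 = {i}
A1: add {h} — h (Max) has h→i.
A2: add {j} — j (Max) has j→h.
A3 = A2; e.g. d (Min) can still go to e. Fixed point.
Max's winning region = {h, i, j}.

h, i, j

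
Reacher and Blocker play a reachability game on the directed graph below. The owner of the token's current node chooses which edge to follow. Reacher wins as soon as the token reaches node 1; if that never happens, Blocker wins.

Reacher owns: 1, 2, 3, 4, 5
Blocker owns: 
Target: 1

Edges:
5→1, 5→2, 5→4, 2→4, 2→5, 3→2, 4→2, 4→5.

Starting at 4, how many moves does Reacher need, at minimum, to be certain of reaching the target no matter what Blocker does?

2

A0 = {1}
A1: add {5} — 5 (Reacher) has 5→1.
A2: add {2, 4} — 2 (Reacher) has 2→5; 4 (Reacher) has 4→5.
4 enters the attractor at level 2, so Reacher can force the target in 2 moves from there.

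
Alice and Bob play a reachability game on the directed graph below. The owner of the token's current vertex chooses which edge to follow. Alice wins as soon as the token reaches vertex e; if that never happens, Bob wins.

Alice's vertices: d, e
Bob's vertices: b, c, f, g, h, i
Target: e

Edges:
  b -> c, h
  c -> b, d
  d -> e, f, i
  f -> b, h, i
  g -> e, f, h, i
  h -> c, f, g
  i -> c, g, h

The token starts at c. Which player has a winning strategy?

Bob

A0 = {e}
A1: add {d} — d (Alice) has d→e.
A2 = A1; e.g. b (Bob) can still go to c. Fixed point.
c never enters the attractor, so Bob can avoid the target forever.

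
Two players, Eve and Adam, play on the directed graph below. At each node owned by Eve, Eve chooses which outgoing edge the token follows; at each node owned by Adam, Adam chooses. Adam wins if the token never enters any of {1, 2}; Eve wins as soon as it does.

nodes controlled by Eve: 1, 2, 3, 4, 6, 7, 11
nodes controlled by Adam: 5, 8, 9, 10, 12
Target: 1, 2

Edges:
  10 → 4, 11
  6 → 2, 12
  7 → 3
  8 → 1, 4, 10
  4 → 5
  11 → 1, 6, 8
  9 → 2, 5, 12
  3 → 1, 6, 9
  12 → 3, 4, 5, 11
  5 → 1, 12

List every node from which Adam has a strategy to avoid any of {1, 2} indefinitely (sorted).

A0 = {1, 2}
A1: add {3, 6, 11} — 3 (Eve) has 3→1; 6 (Eve) has 6→2; 11 (Eve) has 11→1.
A2: add {7} — 7 (Eve) has 7→3.
A3 = A2; e.g. 4 (Eve) has no edge into A2. Fixed point.
Eve's attractor = {1, 2, 3, 6, 7, 11}; Adam avoids the target exactly from the complement.

4, 5, 8, 9, 10, 12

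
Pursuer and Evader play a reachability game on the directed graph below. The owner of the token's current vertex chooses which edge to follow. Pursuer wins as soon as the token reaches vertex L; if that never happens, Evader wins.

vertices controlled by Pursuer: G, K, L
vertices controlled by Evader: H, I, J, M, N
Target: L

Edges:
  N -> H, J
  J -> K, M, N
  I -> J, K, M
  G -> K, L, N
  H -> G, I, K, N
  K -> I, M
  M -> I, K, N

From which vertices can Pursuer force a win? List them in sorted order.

A0 = {L}
A1: add {G} — G (Pursuer) has G→L.
A2 = A1; e.g. H (Evader) can still go to I. Fixed point.
Pursuer's winning region = {G, L}.

G, L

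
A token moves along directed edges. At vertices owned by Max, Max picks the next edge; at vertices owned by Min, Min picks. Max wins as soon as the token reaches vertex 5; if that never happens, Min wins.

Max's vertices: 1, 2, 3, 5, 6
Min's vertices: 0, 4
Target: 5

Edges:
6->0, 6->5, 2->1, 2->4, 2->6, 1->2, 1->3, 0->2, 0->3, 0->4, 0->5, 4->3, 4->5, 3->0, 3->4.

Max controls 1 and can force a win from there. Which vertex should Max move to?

2

A0 = {5}
A1: add {6} — 6 (Max) has 6→5.
A2: add {2} — 2 (Max) has 2→6.
A3: add {1} — 1 (Max) has 1→2.
A4 = A3; e.g. 0 (Min) can still go to 3. Fixed point.
From 1, successor 2 is in the attractor (rank 2); the other successor 3 is not.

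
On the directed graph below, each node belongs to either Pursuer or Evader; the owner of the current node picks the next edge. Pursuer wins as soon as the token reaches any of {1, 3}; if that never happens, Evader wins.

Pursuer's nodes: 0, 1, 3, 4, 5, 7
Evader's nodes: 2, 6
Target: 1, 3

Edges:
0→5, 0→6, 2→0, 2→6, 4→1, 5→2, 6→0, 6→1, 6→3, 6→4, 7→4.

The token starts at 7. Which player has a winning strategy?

A0 = {1, 3}
A1: add {4} — 4 (Pursuer) has 4→1.
A2: add {7} — 7 (Pursuer) has 7→4.
A3 = A2; e.g. 0 (Pursuer) has no edge into A2. Fixed point.
7 ∈ A2, so Pursuer can force the target.

Pursuer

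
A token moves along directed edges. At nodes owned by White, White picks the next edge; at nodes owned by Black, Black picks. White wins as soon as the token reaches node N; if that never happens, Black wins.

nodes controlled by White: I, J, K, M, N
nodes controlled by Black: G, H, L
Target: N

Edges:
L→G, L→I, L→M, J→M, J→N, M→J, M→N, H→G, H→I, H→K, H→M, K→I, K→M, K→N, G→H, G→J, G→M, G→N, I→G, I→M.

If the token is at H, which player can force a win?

Black

A0 = {N}
A1: add {J, K, M} — J (White) has J→N; K (White) has K→N; M (White) has M→N.
A2: add {I} — I (White) has I→M.
A3 = A2; e.g. G (Black) can still go to H. Fixed point.
H never enters the attractor, so Black can avoid the target forever.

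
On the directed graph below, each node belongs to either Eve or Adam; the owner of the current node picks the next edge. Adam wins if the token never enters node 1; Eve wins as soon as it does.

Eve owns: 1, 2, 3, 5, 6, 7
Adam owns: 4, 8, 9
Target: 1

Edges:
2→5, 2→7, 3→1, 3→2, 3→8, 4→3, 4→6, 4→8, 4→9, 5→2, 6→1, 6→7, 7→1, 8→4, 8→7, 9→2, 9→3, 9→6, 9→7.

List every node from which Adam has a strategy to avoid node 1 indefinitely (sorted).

4, 8

A0 = {1}
A1: add {3, 6, 7} — 3 (Eve) has 3→1; 6 (Eve) has 6→1; 7 (Eve) has 7→1.
A2: add {2} — 2 (Eve) has 2→7.
A3: add {5, 9} — 5 (Eve) has 5→2; 9 (Adam): all of {2, 3, 6, 7} already in.
A4 = A3; e.g. 4 (Adam) can still go to 8. Fixed point.
Eve's attractor = {1, 2, 3, 5, 6, 7, 9}; Adam avoids the target exactly from the complement.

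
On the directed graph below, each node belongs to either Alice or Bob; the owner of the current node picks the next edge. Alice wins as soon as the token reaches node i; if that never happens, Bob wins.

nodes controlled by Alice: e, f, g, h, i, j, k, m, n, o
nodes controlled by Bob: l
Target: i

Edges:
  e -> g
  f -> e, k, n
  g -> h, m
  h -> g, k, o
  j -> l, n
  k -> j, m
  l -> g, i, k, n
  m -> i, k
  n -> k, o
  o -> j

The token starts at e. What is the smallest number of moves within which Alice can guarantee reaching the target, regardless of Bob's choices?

3

A0 = {i}
A1: add {m} — m (Alice) has m→i.
A2: add {g, k} — g (Alice) has g→m; k (Alice) has k→m.
A3: add {e, f, h, n} — e (Alice) has e→g; f (Alice) has f→k; h (Alice) has h→g; n (Alice) has n→k.
e enters the attractor at level 3, so Alice can force the target in 3 moves from there.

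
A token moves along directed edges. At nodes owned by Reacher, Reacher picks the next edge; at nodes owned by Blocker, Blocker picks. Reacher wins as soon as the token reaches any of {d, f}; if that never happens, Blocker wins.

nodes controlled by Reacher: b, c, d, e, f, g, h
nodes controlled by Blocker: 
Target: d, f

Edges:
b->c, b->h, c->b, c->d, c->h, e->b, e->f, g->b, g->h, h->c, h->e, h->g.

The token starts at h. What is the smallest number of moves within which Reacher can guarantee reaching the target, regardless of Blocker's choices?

A0 = {d, f}
A1: add {c, e} — c (Reacher) has c→d; e (Reacher) has e→f.
A2: add {b, h} — b (Reacher) has b→c; h (Reacher) has h→c.
h enters the attractor at level 2, so Reacher can force the target in 2 moves from there.

2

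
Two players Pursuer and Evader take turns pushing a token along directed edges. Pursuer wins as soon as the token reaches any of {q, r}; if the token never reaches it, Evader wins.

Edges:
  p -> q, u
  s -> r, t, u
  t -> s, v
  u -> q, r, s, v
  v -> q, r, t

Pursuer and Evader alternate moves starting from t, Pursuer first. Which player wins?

Track states (vertex, player-to-move).
A0 = {(q,Pursuer), (q,Evader), (r,Pursuer), (r,Evader)}
A1: add {(p,Pursuer), (s,Pursuer), (u,Pursuer), (v,Pursuer)}.
A2: add {(p,Evader), (t,Evader), (u,Evader)}.
A3 = A2; e.g. (s,Evader) stays out. (t,Pursuer) never enters ⇒ Evader avoids the target.

Evader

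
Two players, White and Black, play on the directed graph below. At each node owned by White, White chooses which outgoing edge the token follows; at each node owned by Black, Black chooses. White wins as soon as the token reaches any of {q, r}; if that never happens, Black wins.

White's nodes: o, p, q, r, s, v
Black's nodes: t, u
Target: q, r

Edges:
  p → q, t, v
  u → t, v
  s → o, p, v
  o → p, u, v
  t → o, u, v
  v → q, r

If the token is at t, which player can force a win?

Black

A0 = {q, r}
A1: add {p, v} — p (White) has p→q; v (White) has v→q.
A2: add {o, s} — o (White) has o→p; s (White) has s→p.
A3 = A2; e.g. t (Black) can still go to u. Fixed point.
t never enters the attractor, so Black can avoid the target forever.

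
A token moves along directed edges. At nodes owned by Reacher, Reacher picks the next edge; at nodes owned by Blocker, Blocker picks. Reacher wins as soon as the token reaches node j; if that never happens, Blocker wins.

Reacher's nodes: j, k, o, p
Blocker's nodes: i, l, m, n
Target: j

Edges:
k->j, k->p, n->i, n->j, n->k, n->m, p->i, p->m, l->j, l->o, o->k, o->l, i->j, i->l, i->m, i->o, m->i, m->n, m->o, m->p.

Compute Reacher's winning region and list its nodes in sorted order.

j, k, l, o

A0 = {j}
A1: add {k} — k (Reacher) has k→j.
A2: add {o} — o (Reacher) has o→k.
A3: add {l} — l (Blocker): all of {j, o} already in.
A4 = A3; e.g. i (Blocker) can still go to m. Fixed point.
Reacher's winning region = {j, k, l, o}.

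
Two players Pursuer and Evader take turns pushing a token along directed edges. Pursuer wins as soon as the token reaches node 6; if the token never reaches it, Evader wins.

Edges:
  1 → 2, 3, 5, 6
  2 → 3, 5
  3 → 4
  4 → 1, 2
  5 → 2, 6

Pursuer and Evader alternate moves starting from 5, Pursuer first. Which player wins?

Track states (vertex, player-to-move).
A0 = {(6,Pursuer), (6,Evader)}
A1: add {(1,Pursuer), (5,Pursuer)}.
(5,Pursuer) ∈ A1 ⇒ Pursuer forces the target.

Pursuer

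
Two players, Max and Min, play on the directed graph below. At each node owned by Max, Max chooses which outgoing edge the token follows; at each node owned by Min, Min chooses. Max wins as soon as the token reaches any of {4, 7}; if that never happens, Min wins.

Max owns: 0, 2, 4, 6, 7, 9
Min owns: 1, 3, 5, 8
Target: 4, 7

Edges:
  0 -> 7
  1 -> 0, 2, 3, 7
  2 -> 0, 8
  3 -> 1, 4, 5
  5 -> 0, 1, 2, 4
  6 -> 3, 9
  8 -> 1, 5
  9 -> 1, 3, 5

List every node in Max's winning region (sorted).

0, 2, 4, 7

A0 = {4, 7}
A1: add {0} — 0 (Max) has 0→7.
A2: add {2} — 2 (Max) has 2→0.
A3 = A2; e.g. 1 (Min) can still go to 3. Fixed point.
Max's winning region = {0, 2, 4, 7}.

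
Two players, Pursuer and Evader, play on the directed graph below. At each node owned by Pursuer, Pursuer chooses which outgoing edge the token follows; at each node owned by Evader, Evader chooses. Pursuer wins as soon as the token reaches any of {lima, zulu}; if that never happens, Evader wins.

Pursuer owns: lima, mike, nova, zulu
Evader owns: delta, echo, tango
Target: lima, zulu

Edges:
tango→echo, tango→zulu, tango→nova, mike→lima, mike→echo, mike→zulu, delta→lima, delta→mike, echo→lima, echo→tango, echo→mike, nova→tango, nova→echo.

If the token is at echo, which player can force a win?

A0 = {lima, zulu}
A1: add {mike} — mike (Pursuer) has mike→lima.
A2: add {delta} — delta (Evader): all of {lima, mike} already in.
A3 = A2; e.g. tango (Evader) can still go to echo. Fixed point.
echo never enters the attractor, so Evader can avoid the target forever.

Evader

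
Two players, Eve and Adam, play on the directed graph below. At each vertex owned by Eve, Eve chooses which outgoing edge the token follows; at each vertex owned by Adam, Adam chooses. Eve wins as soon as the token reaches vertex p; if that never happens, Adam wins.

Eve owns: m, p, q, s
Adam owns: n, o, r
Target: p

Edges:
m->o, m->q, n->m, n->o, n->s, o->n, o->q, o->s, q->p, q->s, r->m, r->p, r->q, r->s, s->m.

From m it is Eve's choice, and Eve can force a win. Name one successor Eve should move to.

q

A0 = {p}
A1: add {q} — q (Eve) has q→p.
A2: add {m} — m (Eve) has m→q.
A3: add {s} — s (Eve) has s→m.
A4: add {r} — r (Adam): all of {m, p, q, s} already in.
A5 = A4; e.g. n (Adam) can still go to o. Fixed point.
From m, successor q is in the attractor (rank 1); the other successor o is not.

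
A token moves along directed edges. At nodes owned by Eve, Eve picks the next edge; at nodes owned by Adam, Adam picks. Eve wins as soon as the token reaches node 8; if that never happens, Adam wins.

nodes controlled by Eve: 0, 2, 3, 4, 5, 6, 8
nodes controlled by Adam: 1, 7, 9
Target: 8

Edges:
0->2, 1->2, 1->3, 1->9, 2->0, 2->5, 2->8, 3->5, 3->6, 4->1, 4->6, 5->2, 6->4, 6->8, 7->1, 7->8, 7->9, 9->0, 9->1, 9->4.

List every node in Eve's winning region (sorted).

A0 = {8}
A1: add {2, 6} — 2 (Eve) has 2→8; 6 (Eve) has 6→8.
A2: add {0, 3, 4, 5} — 0 (Eve) has 0→2; 3 (Eve) has 3→6; 4 (Eve) has 4→6; 5 (Eve) has 5→2.
A3 = A2; e.g. 1 (Adam) can still go to 9. Fixed point.
Eve's winning region = {0, 2, 3, 4, 5, 6, 8}.

0, 2, 3, 4, 5, 6, 8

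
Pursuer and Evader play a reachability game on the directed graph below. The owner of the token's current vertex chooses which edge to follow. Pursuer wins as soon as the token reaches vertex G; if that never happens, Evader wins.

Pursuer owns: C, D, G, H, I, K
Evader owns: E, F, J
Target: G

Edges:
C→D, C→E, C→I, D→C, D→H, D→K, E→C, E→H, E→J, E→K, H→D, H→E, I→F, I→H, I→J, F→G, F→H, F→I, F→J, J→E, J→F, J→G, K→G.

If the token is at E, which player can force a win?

A0 = {G}
A1: add {K} — K (Pursuer) has K→G.
A2: add {D} — D (Pursuer) has D→K.
A3: add {C, H} — C (Pursuer) has C→D; H (Pursuer) has H→D.
A4: add {I} — I (Pursuer) has I→H.
A5 = A4; e.g. E (Evader) can still go to J. Fixed point.
E never enters the attractor, so Evader can avoid the target forever.

Evader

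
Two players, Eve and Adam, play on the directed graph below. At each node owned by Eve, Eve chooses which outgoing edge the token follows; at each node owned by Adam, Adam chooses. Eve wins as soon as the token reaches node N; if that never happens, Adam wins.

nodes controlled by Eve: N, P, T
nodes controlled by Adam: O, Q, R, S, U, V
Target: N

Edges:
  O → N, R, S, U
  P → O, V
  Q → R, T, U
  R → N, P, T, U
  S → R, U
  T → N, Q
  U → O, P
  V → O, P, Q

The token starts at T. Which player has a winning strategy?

A0 = {N}
A1: add {T} — T (Eve) has T→N.
A2 = A1; e.g. O (Adam) can still go to R. Fixed point.
T ∈ A1, so Eve can force the target.

Eve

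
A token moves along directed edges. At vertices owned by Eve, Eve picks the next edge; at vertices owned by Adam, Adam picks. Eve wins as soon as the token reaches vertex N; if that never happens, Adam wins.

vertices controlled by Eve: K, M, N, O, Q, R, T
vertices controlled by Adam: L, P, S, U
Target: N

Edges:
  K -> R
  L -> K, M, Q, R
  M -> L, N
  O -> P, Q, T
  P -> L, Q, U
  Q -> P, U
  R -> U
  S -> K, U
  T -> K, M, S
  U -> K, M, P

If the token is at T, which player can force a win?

Eve

A0 = {N}
A1: add {M} — M (Eve) has M→N.
A2: add {T} — T (Eve) has T→M.
T ∈ A2, so Eve can force the target.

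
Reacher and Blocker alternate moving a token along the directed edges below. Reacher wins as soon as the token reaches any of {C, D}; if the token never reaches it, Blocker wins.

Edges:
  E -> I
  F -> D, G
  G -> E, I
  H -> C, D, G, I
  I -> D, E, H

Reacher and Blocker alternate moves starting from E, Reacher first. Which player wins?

Track states (vertex, player-to-move).
A0 = {(C,Reacher), (C,Blocker), (D,Reacher), (D,Blocker)}
A1: add {(F,Reacher), (H,Reacher), (I,Reacher)}.
A2: add {(E,Blocker)}.
A3: add {(G,Reacher)}.
A4: add {(F,Blocker), (H,Blocker)}.
A5 = A4; e.g. (E,Reacher) stays out. (E,Reacher) never enters ⇒ Blocker avoids the target.

Blocker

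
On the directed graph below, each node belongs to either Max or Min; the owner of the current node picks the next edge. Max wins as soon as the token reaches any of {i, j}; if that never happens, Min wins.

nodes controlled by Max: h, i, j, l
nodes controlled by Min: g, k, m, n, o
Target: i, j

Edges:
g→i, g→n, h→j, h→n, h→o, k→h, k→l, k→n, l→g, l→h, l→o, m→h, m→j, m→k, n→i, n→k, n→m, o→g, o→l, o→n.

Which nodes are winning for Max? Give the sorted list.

h, i, j, l

A0 = {i, j}
A1: add {h} — h (Max) has h→j.
A2: add {l} — l (Max) has l→h.
A3 = A2; e.g. g (Min) can still go to n. Fixed point.
Max's winning region = {h, i, j, l}.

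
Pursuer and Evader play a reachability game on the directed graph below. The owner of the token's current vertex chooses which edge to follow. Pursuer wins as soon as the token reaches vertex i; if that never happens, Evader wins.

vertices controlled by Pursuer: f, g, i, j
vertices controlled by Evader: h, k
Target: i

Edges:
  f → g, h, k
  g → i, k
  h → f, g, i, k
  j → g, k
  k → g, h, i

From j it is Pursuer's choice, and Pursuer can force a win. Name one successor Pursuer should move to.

A0 = {i}
A1: add {g} — g (Pursuer) has g→i.
A2: add {f, j} — f (Pursuer) has f→g; j (Pursuer) has j→g.
A3 = A2; e.g. h (Evader) can still go to k. Fixed point.
From j, successor g is in the attractor (rank 1); the other successor k is not.

g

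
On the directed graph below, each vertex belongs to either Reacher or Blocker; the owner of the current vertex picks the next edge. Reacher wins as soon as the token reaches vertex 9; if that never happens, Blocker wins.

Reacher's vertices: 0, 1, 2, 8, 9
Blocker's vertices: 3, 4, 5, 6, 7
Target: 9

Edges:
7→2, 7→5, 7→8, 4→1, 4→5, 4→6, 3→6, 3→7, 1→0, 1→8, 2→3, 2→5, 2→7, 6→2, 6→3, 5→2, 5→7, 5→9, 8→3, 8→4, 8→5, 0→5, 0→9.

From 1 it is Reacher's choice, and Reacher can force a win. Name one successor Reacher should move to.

0

A0 = {9}
A1: add {0} — 0 (Reacher) has 0→9.
A2: add {1} — 1 (Reacher) has 1→0.
A3 = A2; e.g. 2 (Reacher) has no edge into A2. Fixed point.
From 1, successor 0 is in the attractor (rank 1); the other successor 8 is not.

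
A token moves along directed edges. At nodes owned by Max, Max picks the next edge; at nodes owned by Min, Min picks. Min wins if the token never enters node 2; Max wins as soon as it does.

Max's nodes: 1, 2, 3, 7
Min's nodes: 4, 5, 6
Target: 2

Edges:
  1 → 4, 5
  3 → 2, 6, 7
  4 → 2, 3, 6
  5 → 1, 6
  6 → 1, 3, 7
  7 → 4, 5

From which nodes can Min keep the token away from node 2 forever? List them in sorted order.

1, 4, 5, 6, 7

A0 = {2}
A1: add {3} — 3 (Max) has 3→2.
A2 = A1; e.g. 1 (Max) has no edge into A1. Fixed point.
Max's attractor = {2, 3}; Min avoids the target exactly from the complement.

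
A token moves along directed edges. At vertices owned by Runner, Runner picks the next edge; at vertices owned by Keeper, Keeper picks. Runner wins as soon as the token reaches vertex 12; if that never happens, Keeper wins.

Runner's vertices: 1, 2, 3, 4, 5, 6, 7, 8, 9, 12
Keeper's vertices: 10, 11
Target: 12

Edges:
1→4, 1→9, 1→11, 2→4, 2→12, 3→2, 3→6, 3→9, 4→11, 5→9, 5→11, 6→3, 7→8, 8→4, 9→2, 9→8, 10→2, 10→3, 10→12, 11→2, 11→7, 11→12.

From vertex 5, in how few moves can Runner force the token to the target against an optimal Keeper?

3

A0 = {12}
A1: add {2} — 2 (Runner) has 2→12.
A2: add {3, 9} — 3 (Runner) has 3→2; 9 (Runner) has 9→2.
A3: add {1, 5, 6, 10} — 1 (Runner) has 1→9; 5 (Runner) has 5→9; 6 (Runner) has 6→3; 10 (Keeper): all of {2, 3, 12} already in.
A4 = A3; e.g. 4 (Runner) has no edge into A3. Fixed point.
5 enters the attractor at level 3, so Runner can force the target in 3 moves from there.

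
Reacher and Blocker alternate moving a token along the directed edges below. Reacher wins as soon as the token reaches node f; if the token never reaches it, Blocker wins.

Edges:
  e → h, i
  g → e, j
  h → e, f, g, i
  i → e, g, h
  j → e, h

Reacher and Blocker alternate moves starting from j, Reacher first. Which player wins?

Track states (vertex, player-to-move).
A0 = {(f,Reacher), (f,Blocker)}
A1: add {(h,Reacher)}.
A2 = A1; e.g. (e,Reacher) stays out. (j,Reacher) never enters ⇒ Blocker avoids the target.

Blocker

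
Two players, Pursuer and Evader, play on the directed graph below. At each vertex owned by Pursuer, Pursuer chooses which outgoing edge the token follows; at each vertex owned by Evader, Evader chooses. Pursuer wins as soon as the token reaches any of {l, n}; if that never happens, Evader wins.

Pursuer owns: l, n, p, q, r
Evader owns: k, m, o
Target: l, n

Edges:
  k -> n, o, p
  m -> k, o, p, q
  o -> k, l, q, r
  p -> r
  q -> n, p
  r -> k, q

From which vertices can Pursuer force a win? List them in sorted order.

l, n, p, q, r

A0 = {l, n}
A1: add {q} — q (Pursuer) has q→n.
A2: add {r} — r (Pursuer) has r→q.
A3: add {p} — p (Pursuer) has p→r.
A4 = A3; e.g. k (Evader) can still go to o. Fixed point.
Pursuer's winning region = {l, n, p, q, r}.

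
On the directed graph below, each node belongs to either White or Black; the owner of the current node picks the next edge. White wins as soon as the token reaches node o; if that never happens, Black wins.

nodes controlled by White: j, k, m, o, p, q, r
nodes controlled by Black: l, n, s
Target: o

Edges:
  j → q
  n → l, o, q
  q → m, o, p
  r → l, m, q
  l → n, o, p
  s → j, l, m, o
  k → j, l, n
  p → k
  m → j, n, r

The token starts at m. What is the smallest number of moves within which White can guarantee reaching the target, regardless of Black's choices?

A0 = {o}
A1: add {q} — q (White) has q→o.
A2: add {j, r} — j (White) has j→q; r (White) has r→q.
A3: add {k, m} — k (White) has k→j; m (White) has m→j.
m enters the attractor at level 3, so White can force the target in 3 moves from there.

3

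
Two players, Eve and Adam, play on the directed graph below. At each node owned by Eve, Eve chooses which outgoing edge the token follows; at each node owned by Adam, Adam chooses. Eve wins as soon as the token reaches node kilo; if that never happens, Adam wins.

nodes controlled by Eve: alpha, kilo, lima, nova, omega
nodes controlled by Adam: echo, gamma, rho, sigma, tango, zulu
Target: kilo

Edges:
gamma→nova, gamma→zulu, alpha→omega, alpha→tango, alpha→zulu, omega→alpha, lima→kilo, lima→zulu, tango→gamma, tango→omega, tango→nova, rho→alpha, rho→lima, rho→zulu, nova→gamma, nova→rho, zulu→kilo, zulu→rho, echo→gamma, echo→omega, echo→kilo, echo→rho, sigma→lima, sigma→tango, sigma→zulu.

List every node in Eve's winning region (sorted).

kilo, lima

A0 = {kilo}
A1: add {lima} — lima (Eve) has lima→kilo.
A2 = A1; e.g. gamma (Adam) can still go to nova. Fixed point.
Eve's winning region = {kilo, lima}.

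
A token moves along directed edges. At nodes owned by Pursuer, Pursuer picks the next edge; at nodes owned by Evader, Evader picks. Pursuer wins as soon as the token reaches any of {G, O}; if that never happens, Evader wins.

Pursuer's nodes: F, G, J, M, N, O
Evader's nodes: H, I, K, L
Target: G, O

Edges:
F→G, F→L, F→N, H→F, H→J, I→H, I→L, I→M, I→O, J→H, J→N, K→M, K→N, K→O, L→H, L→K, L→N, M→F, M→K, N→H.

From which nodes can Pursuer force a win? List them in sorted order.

F, G, M, O

A0 = {G, O}
A1: add {F} — F (Pursuer) has F→G.
A2: add {M} — M (Pursuer) has M→F.
A3 = A2; e.g. H (Evader) can still go to J. Fixed point.
Pursuer's winning region = {F, G, M, O}.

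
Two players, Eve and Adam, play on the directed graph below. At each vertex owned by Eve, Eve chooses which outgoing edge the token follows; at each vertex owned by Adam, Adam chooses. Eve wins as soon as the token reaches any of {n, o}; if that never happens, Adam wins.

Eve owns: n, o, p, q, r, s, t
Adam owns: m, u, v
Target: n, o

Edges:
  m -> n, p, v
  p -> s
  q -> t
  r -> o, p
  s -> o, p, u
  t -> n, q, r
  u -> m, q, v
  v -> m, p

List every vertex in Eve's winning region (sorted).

A0 = {n, o}
A1: add {r, s, t} — r (Eve) has r→o; s (Eve) has s→o; t (Eve) has t→n.
A2: add {p, q} — p (Eve) has p→s; q (Eve) has q→t.
A3 = A2; e.g. m (Adam) can still go to v. Fixed point.
Eve's winning region = {n, o, p, q, r, s, t}.

n, o, p, q, r, s, t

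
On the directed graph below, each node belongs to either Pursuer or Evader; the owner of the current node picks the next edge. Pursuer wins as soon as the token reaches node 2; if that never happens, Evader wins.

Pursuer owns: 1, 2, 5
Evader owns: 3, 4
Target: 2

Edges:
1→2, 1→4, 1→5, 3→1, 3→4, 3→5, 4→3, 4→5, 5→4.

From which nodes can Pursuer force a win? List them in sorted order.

1, 2

A0 = {2}
A1: add {1} — 1 (Pursuer) has 1→2.
A2 = A1; e.g. 3 (Evader) can still go to 4. Fixed point.
Pursuer's winning region = {1, 2}.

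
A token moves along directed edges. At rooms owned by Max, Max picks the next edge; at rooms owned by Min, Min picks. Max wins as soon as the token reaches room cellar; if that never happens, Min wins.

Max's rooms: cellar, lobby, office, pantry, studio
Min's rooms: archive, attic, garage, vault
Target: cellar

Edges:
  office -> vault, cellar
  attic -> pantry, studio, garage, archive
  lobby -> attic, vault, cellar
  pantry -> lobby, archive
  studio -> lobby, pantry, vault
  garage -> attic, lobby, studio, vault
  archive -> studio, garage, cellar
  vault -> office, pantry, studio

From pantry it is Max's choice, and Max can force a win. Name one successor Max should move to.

lobby

A0 = {cellar}
A1: add {lobby, office} — office (Max) has office→cellar; lobby (Max) has lobby→cellar.
A2: add {pantry, studio} — pantry (Max) has pantry→lobby; studio (Max) has studio→lobby.
A3: add {vault} — vault (Min): all of {office, pantry, studio} already in.
A4 = A3; e.g. attic (Min) can still go to garage. Fixed point.
From pantry, successor lobby is in the attractor (rank 1); the other successor archive is not.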